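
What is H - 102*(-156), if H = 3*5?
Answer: 15927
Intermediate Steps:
H = 15
H - 102*(-156) = 15 - 102*(-156) = 15 + 15912 = 15927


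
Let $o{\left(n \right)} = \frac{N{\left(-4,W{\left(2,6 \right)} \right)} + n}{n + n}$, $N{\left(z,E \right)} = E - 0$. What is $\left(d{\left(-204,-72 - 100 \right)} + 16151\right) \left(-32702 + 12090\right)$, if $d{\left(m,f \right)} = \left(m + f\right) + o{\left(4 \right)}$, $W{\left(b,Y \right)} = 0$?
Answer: $-325164606$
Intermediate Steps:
$N{\left(z,E \right)} = E$ ($N{\left(z,E \right)} = E + 0 = E$)
$o{\left(n \right)} = \frac{1}{2}$ ($o{\left(n \right)} = \frac{0 + n}{n + n} = \frac{n}{2 n} = n \frac{1}{2 n} = \frac{1}{2}$)
$d{\left(m,f \right)} = \frac{1}{2} + f + m$ ($d{\left(m,f \right)} = \left(m + f\right) + \frac{1}{2} = \left(f + m\right) + \frac{1}{2} = \frac{1}{2} + f + m$)
$\left(d{\left(-204,-72 - 100 \right)} + 16151\right) \left(-32702 + 12090\right) = \left(\left(\frac{1}{2} - 172 - 204\right) + 16151\right) \left(-32702 + 12090\right) = \left(\left(\frac{1}{2} - 172 - 204\right) + 16151\right) \left(-20612\right) = \left(- \frac{751}{2} + 16151\right) \left(-20612\right) = \frac{31551}{2} \left(-20612\right) = -325164606$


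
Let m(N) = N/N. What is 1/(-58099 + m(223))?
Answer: -1/58098 ≈ -1.7212e-5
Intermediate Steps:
m(N) = 1
1/(-58099 + m(223)) = 1/(-58099 + 1) = 1/(-58098) = -1/58098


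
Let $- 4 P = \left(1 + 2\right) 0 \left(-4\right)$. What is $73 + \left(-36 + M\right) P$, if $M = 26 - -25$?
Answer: $73$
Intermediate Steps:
$M = 51$ ($M = 26 + 25 = 51$)
$P = 0$ ($P = - \frac{\left(1 + 2\right) 0 \left(-4\right)}{4} = - \frac{3 \cdot 0}{4} = \left(- \frac{1}{4}\right) 0 = 0$)
$73 + \left(-36 + M\right) P = 73 + \left(-36 + 51\right) 0 = 73 + 15 \cdot 0 = 73 + 0 = 73$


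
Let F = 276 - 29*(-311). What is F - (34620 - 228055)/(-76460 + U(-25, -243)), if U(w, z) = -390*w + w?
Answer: 124021678/13347 ≈ 9292.1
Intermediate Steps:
U(w, z) = -389*w
F = 9295 (F = 276 + 9019 = 9295)
F - (34620 - 228055)/(-76460 + U(-25, -243)) = 9295 - (34620 - 228055)/(-76460 - 389*(-25)) = 9295 - (-193435)/(-76460 + 9725) = 9295 - (-193435)/(-66735) = 9295 - (-193435)*(-1)/66735 = 9295 - 1*38687/13347 = 9295 - 38687/13347 = 124021678/13347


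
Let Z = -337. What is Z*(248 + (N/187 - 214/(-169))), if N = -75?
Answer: -2650466919/31603 ≈ -83868.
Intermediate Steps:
Z*(248 + (N/187 - 214/(-169))) = -337*(248 + (-75/187 - 214/(-169))) = -337*(248 + (-75*1/187 - 214*(-1/169))) = -337*(248 + (-75/187 + 214/169)) = -337*(248 + 27343/31603) = -337*7864887/31603 = -2650466919/31603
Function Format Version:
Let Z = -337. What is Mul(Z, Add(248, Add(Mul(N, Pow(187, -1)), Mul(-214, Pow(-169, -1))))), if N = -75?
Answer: Rational(-2650466919, 31603) ≈ -83868.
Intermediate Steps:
Mul(Z, Add(248, Add(Mul(N, Pow(187, -1)), Mul(-214, Pow(-169, -1))))) = Mul(-337, Add(248, Add(Mul(-75, Pow(187, -1)), Mul(-214, Pow(-169, -1))))) = Mul(-337, Add(248, Add(Mul(-75, Rational(1, 187)), Mul(-214, Rational(-1, 169))))) = Mul(-337, Add(248, Add(Rational(-75, 187), Rational(214, 169)))) = Mul(-337, Add(248, Rational(27343, 31603))) = Mul(-337, Rational(7864887, 31603)) = Rational(-2650466919, 31603)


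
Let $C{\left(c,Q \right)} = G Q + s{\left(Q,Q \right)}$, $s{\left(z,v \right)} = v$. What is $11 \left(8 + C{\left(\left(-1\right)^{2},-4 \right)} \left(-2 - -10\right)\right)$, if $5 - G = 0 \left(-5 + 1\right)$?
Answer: $-2024$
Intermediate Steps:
$G = 5$ ($G = 5 - 0 \left(-5 + 1\right) = 5 - 0 \left(-4\right) = 5 - 0 = 5 + 0 = 5$)
$C{\left(c,Q \right)} = 6 Q$ ($C{\left(c,Q \right)} = 5 Q + Q = 6 Q$)
$11 \left(8 + C{\left(\left(-1\right)^{2},-4 \right)} \left(-2 - -10\right)\right) = 11 \left(8 + 6 \left(-4\right) \left(-2 - -10\right)\right) = 11 \left(8 - 24 \left(-2 + 10\right)\right) = 11 \left(8 - 192\right) = 11 \left(-184\right) = -2024$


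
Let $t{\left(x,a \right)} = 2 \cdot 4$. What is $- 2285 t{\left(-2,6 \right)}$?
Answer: $-18280$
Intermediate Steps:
$t{\left(x,a \right)} = 8$
$- 2285 t{\left(-2,6 \right)} = \left(-2285\right) 8 = -18280$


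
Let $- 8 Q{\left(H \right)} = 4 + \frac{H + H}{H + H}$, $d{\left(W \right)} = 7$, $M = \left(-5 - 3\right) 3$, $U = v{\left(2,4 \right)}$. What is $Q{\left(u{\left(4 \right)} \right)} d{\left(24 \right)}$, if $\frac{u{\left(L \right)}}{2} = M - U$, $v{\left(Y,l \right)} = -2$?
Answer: $- \frac{35}{8} \approx -4.375$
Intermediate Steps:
$U = -2$
$M = -24$ ($M = \left(-8\right) 3 = -24$)
$u{\left(L \right)} = -44$ ($u{\left(L \right)} = 2 \left(-24 - -2\right) = 2 \left(-24 + 2\right) = 2 \left(-22\right) = -44$)
$Q{\left(H \right)} = - \frac{5}{8}$ ($Q{\left(H \right)} = - \frac{4 + \frac{H + H}{H + H}}{8} = - \frac{4 + \frac{2 H}{2 H}}{8} = - \frac{4 + 2 H \frac{1}{2 H}}{8} = - \frac{4 + 1}{8} = \left(- \frac{1}{8}\right) 5 = - \frac{5}{8}$)
$Q{\left(u{\left(4 \right)} \right)} d{\left(24 \right)} = \left(- \frac{5}{8}\right) 7 = - \frac{35}{8}$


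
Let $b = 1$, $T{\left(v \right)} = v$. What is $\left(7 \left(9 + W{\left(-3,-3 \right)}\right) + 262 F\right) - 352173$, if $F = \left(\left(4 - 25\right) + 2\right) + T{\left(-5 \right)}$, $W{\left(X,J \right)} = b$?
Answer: $-358391$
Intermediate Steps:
$W{\left(X,J \right)} = 1$
$F = -24$ ($F = \left(\left(4 - 25\right) + 2\right) - 5 = \left(-21 + 2\right) - 5 = -19 - 5 = -24$)
$\left(7 \left(9 + W{\left(-3,-3 \right)}\right) + 262 F\right) - 352173 = \left(7 \left(9 + 1\right) + 262 \left(-24\right)\right) - 352173 = \left(7 \cdot 10 - 6288\right) - 352173 = \left(70 - 6288\right) - 352173 = -6218 - 352173 = -358391$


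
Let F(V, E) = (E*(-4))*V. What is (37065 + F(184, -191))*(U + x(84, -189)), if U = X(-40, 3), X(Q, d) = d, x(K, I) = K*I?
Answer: -2819695593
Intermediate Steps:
x(K, I) = I*K
U = 3
F(V, E) = -4*E*V (F(V, E) = (-4*E)*V = -4*E*V)
(37065 + F(184, -191))*(U + x(84, -189)) = (37065 - 4*(-191)*184)*(3 - 189*84) = (37065 + 140576)*(3 - 15876) = 177641*(-15873) = -2819695593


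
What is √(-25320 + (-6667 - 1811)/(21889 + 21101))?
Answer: I*√1299868661145/7165 ≈ 159.12*I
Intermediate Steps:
√(-25320 + (-6667 - 1811)/(21889 + 21101)) = √(-25320 - 8478/42990) = √(-25320 - 8478*1/42990) = √(-25320 - 1413/7165) = √(-181419213/7165) = I*√1299868661145/7165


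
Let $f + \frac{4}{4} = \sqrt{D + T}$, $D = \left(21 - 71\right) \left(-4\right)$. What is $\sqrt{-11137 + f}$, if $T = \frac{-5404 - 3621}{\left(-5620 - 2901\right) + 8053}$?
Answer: $\frac{\sqrt{-67763592 + 390 \sqrt{53365}}}{78} \approx 105.47 i$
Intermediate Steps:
$T = \frac{9025}{468}$ ($T = - \frac{9025}{\left(-5620 - 2901\right) + 8053} = - \frac{9025}{-8521 + 8053} = - \frac{9025}{-468} = \left(-9025\right) \left(- \frac{1}{468}\right) = \frac{9025}{468} \approx 19.284$)
$D = 200$ ($D = \left(-50\right) \left(-4\right) = 200$)
$f = -1 + \frac{5 \sqrt{53365}}{78}$ ($f = -1 + \sqrt{200 + \frac{9025}{468}} = -1 + \sqrt{\frac{102625}{468}} = -1 + \frac{5 \sqrt{53365}}{78} \approx 13.808$)
$\sqrt{-11137 + f} = \sqrt{-11137 - \left(1 - \frac{5 \sqrt{53365}}{78}\right)} = \sqrt{-11138 + \frac{5 \sqrt{53365}}{78}}$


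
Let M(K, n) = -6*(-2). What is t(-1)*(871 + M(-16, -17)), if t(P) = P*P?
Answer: 883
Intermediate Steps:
t(P) = P**2
M(K, n) = 12
t(-1)*(871 + M(-16, -17)) = (-1)**2*(871 + 12) = 1*883 = 883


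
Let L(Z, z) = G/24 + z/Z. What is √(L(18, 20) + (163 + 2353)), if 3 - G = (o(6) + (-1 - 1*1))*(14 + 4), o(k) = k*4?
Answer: √360106/12 ≈ 50.007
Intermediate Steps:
o(k) = 4*k
G = -393 (G = 3 - (4*6 + (-1 - 1*1))*(14 + 4) = 3 - (24 + (-1 - 1))*18 = 3 - (24 - 2)*18 = 3 - 22*18 = 3 - 1*396 = 3 - 396 = -393)
L(Z, z) = -131/8 + z/Z (L(Z, z) = -393/24 + z/Z = -393*1/24 + z/Z = -131/8 + z/Z)
√(L(18, 20) + (163 + 2353)) = √((-131/8 + 20/18) + (163 + 2353)) = √((-131/8 + 20*(1/18)) + 2516) = √((-131/8 + 10/9) + 2516) = √(-1099/72 + 2516) = √(180053/72) = √360106/12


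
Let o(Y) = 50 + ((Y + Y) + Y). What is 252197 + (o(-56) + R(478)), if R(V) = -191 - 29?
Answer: 251859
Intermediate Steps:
R(V) = -220
o(Y) = 50 + 3*Y (o(Y) = 50 + (2*Y + Y) = 50 + 3*Y)
252197 + (o(-56) + R(478)) = 252197 + ((50 + 3*(-56)) - 220) = 252197 + ((50 - 168) - 220) = 252197 + (-118 - 220) = 252197 - 338 = 251859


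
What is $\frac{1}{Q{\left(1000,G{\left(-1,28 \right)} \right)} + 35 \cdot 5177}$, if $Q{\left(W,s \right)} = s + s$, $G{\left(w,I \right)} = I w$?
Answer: $\frac{1}{181139} \approx 5.5206 \cdot 10^{-6}$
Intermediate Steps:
$Q{\left(W,s \right)} = 2 s$
$\frac{1}{Q{\left(1000,G{\left(-1,28 \right)} \right)} + 35 \cdot 5177} = \frac{1}{2 \cdot 28 \left(-1\right) + 35 \cdot 5177} = \frac{1}{2 \left(-28\right) + 181195} = \frac{1}{-56 + 181195} = \frac{1}{181139}$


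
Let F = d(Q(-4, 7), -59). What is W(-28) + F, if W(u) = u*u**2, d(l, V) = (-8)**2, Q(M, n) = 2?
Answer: -21888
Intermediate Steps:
d(l, V) = 64
F = 64
W(u) = u**3
W(-28) + F = (-28)**3 + 64 = -21952 + 64 = -21888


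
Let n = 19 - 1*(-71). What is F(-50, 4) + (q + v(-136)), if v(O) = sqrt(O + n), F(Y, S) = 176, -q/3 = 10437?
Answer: -31135 + I*sqrt(46) ≈ -31135.0 + 6.7823*I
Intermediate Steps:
q = -31311 (q = -3*10437 = -31311)
n = 90 (n = 19 + 71 = 90)
v(O) = sqrt(90 + O) (v(O) = sqrt(O + 90) = sqrt(90 + O))
F(-50, 4) + (q + v(-136)) = 176 + (-31311 + sqrt(90 - 136)) = 176 + (-31311 + sqrt(-46)) = 176 + (-31311 + I*sqrt(46)) = -31135 + I*sqrt(46)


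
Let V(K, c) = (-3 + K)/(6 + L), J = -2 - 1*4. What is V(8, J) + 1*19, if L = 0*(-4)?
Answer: 119/6 ≈ 19.833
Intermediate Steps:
L = 0
J = -6 (J = -2 - 4 = -6)
V(K, c) = -½ + K/6 (V(K, c) = (-3 + K)/(6 + 0) = (-3 + K)/6 = (-3 + K)*(⅙) = -½ + K/6)
V(8, J) + 1*19 = (-½ + (⅙)*8) + 1*19 = (-½ + 4/3) + 19 = ⅚ + 19 = 119/6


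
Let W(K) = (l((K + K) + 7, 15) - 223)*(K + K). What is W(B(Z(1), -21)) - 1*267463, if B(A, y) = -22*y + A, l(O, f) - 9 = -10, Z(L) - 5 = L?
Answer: -477127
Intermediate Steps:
Z(L) = 5 + L
l(O, f) = -1 (l(O, f) = 9 - 10 = -1)
B(A, y) = A - 22*y
W(K) = -448*K (W(K) = (-1 - 223)*(K + K) = -448*K)
W(B(Z(1), -21)) - 1*267463 = -448*((5 + 1) - 22*(-21)) - 1*267463 = -448*(6 + 462) - 267463 = -448*468 - 267463 = -209664 - 267463 = -477127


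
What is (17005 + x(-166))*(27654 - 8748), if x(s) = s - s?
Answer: 321496530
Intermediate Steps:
x(s) = 0
(17005 + x(-166))*(27654 - 8748) = (17005 + 0)*(27654 - 8748) = 17005*18906 = 321496530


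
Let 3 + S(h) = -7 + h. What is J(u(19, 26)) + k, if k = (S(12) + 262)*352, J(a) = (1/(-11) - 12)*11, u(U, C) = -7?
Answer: 92795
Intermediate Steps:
S(h) = -10 + h (S(h) = -3 + (-7 + h) = -10 + h)
J(a) = -133 (J(a) = (-1/11 - 12)*11 = -133/11*11 = -133)
k = 92928 (k = ((-10 + 12) + 262)*352 = (2 + 262)*352 = 264*352 = 92928)
J(u(19, 26)) + k = -133 + 92928 = 92795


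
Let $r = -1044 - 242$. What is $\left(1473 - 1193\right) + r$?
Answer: $-1006$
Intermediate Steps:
$r = -1286$ ($r = -1044 - 242 = -1286$)
$\left(1473 - 1193\right) + r = \left(1473 - 1193\right) - 1286 = 280 - 1286 = -1006$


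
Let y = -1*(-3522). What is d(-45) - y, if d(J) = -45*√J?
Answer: -3522 - 135*I*√5 ≈ -3522.0 - 301.87*I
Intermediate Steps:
y = 3522
d(-45) - y = -135*I*√5 - 1*3522 = -135*I*√5 - 3522 = -3522 - 135*I*√5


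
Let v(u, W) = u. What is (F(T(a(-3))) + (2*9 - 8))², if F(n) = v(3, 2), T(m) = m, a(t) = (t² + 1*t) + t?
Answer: 169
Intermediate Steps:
a(t) = t² + 2*t (a(t) = (t² + t) + t = (t + t²) + t = t² + 2*t)
F(n) = 3
(F(T(a(-3))) + (2*9 - 8))² = (3 + (2*9 - 8))² = (3 + (18 - 8))² = (3 + 10)² = 13² = 169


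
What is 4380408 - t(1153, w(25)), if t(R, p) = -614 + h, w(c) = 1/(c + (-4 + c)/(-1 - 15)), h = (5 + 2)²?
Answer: 4380973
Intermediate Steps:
h = 49 (h = 7² = 49)
w(c) = 1/(¼ + 15*c/16) (w(c) = 1/(c + (-4 + c)/(-16)) = 1/(c + (-4 + c)*(-1/16)) = 1/(c + (¼ - c/16)) = 1/(¼ + 15*c/16))
t(R, p) = -565 (t(R, p) = -614 + 49 = -565)
4380408 - t(1153, w(25)) = 4380408 - 1*(-565) = 4380408 + 565 = 4380973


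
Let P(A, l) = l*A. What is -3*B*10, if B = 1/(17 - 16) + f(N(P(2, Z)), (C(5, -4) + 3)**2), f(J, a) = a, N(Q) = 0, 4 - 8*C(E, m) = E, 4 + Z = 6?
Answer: -8895/32 ≈ -277.97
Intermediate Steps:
Z = 2 (Z = -4 + 6 = 2)
P(A, l) = A*l
C(E, m) = 1/2 - E/8
B = 593/64 (B = 1/(17 - 16) + ((1/2 - 1/8*5) + 3)**2 = 1/1 + ((1/2 - 5/8) + 3)**2 = 1 + (-1/8 + 3)**2 = 1 + (23/8)**2 = 1 + 529/64 = 593/64 ≈ 9.2656)
-3*B*10 = -3*593/64*10 = -1779/64*10 = -8895/32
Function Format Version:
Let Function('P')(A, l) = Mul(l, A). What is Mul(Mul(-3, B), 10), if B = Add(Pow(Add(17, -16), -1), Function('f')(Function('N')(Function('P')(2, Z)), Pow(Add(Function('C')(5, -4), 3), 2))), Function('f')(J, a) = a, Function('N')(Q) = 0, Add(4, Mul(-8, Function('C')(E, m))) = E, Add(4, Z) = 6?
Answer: Rational(-8895, 32) ≈ -277.97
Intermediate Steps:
Z = 2 (Z = Add(-4, 6) = 2)
Function('P')(A, l) = Mul(A, l)
Function('C')(E, m) = Add(Rational(1, 2), Mul(Rational(-1, 8), E))
B = Rational(593, 64) (B = Add(Pow(Add(17, -16), -1), Pow(Add(Add(Rational(1, 2), Mul(Rational(-1, 8), 5)), 3), 2)) = Add(Pow(1, -1), Pow(Add(Add(Rational(1, 2), Rational(-5, 8)), 3), 2)) = Add(1, Pow(Add(Rational(-1, 8), 3), 2)) = Add(1, Pow(Rational(23, 8), 2)) = Add(1, Rational(529, 64)) = Rational(593, 64) ≈ 9.2656)
Mul(Mul(-3, B), 10) = Mul(Mul(-3, Rational(593, 64)), 10) = Mul(Rational(-1779, 64), 10) = Rational(-8895, 32)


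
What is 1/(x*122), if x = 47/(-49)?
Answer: -49/5734 ≈ -0.0085455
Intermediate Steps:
x = -47/49 (x = 47*(-1/49) = -47/49 ≈ -0.95918)
1/(x*122) = 1/(-47/49*122) = 1/(-5734/49) = -49/5734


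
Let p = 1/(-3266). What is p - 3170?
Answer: -10353221/3266 ≈ -3170.0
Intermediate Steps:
p = -1/3266 ≈ -0.00030618
p - 3170 = -1/3266 - 3170 = -10353221/3266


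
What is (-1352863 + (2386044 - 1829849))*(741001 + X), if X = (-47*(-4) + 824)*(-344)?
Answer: -312989347164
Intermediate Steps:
X = -348128 (X = (188 + 824)*(-344) = 1012*(-344) = -348128)
(-1352863 + (2386044 - 1829849))*(741001 + X) = (-1352863 + (2386044 - 1829849))*(741001 - 348128) = (-1352863 + 556195)*392873 = -796668*392873 = -312989347164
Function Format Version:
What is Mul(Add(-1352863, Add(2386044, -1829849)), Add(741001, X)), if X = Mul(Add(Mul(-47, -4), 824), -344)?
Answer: -312989347164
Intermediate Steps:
X = -348128 (X = Mul(Add(188, 824), -344) = Mul(1012, -344) = -348128)
Mul(Add(-1352863, Add(2386044, -1829849)), Add(741001, X)) = Mul(Add(-1352863, Add(2386044, -1829849)), Add(741001, -348128)) = Mul(Add(-1352863, 556195), 392873) = Mul(-796668, 392873) = -312989347164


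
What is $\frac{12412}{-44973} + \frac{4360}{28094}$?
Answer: $- \frac{76310224}{631735731} \approx -0.12079$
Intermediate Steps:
$\frac{12412}{-44973} + \frac{4360}{28094} = 12412 \left(- \frac{1}{44973}\right) + 4360 \cdot \frac{1}{28094} = - \frac{12412}{44973} + \frac{2180}{14047} = - \frac{76310224}{631735731}$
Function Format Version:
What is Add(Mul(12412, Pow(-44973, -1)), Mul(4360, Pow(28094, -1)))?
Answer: Rational(-76310224, 631735731) ≈ -0.12079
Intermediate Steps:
Add(Mul(12412, Pow(-44973, -1)), Mul(4360, Pow(28094, -1))) = Add(Mul(12412, Rational(-1, 44973)), Mul(4360, Rational(1, 28094))) = Add(Rational(-12412, 44973), Rational(2180, 14047)) = Rational(-76310224, 631735731)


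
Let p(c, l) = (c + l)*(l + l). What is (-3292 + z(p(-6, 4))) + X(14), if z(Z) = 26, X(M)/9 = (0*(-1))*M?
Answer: -3266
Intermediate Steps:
X(M) = 0 (X(M) = 9*((0*(-1))*M) = 9*(0*M) = 9*0 = 0)
p(c, l) = 2*l*(c + l) (p(c, l) = (c + l)*(2*l) = 2*l*(c + l))
(-3292 + z(p(-6, 4))) + X(14) = (-3292 + 26) + 0 = -3266 + 0 = -3266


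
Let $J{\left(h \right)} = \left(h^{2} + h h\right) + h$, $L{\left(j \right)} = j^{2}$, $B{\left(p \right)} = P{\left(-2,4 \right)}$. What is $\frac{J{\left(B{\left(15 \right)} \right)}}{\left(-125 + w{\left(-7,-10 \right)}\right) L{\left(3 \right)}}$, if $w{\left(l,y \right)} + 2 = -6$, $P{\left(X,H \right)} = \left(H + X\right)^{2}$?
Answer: $- \frac{4}{133} \approx -0.030075$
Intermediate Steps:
$B{\left(p \right)} = 4$ ($B{\left(p \right)} = \left(4 - 2\right)^{2} = 2^{2} = 4$)
$w{\left(l,y \right)} = -8$ ($w{\left(l,y \right)} = -2 - 6 = -8$)
$J{\left(h \right)} = h + 2 h^{2}$ ($J{\left(h \right)} = \left(h^{2} + h^{2}\right) + h = 2 h^{2} + h = h + 2 h^{2}$)
$\frac{J{\left(B{\left(15 \right)} \right)}}{\left(-125 + w{\left(-7,-10 \right)}\right) L{\left(3 \right)}} = \frac{4 \left(1 + 2 \cdot 4\right)}{\left(-125 - 8\right) 3^{2}} = \frac{4 \left(1 + 8\right)}{\left(-133\right) 9} = \frac{4 \cdot 9}{-1197} = 36 \left(- \frac{1}{1197}\right) = - \frac{4}{133}$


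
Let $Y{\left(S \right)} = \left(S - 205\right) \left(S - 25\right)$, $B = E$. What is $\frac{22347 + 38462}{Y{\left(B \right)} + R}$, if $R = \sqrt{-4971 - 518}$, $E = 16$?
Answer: $\frac{103436109}{2898890} - \frac{60809 i \sqrt{5489}}{2898890} \approx 35.681 - 1.5541 i$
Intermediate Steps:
$B = 16$
$Y{\left(S \right)} = \left(-205 + S\right) \left(-25 + S\right)$
$R = i \sqrt{5489}$ ($R = \sqrt{-5489} = i \sqrt{5489} \approx 74.088 i$)
$\frac{22347 + 38462}{Y{\left(B \right)} + R} = \frac{22347 + 38462}{\left(5125 + 16^{2} - 3680\right) + i \sqrt{5489}} = \frac{60809}{\left(5125 + 256 - 3680\right) + i \sqrt{5489}} = \frac{60809}{1701 + i \sqrt{5489}}$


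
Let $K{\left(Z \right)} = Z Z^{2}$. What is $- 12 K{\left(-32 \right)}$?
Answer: $393216$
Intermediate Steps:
$K{\left(Z \right)} = Z^{3}$
$- 12 K{\left(-32 \right)} = - 12 \left(-32\right)^{3} = \left(-12\right) \left(-32768\right) = 393216$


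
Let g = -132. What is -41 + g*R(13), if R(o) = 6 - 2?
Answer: -569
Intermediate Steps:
R(o) = 4
-41 + g*R(13) = -41 - 132*4 = -41 - 528 = -569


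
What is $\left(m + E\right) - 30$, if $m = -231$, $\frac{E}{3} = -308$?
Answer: $-1185$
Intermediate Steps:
$E = -924$ ($E = 3 \left(-308\right) = -924$)
$\left(m + E\right) - 30 = \left(-231 - 924\right) - 30 = -1155 - 30 = -1185$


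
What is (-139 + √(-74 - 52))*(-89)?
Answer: 12371 - 267*I*√14 ≈ 12371.0 - 999.02*I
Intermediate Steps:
(-139 + √(-74 - 52))*(-89) = (-139 + √(-126))*(-89) = (-139 + 3*I*√14)*(-89) = 12371 - 267*I*√14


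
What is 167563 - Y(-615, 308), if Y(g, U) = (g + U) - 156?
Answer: 168026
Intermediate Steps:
Y(g, U) = -156 + U + g (Y(g, U) = (U + g) - 156 = -156 + U + g)
167563 - Y(-615, 308) = 167563 - (-156 + 308 - 615) = 167563 - 1*(-463) = 167563 + 463 = 168026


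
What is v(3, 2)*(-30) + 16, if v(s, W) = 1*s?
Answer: -74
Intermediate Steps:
v(s, W) = s
v(3, 2)*(-30) + 16 = 3*(-30) + 16 = -90 + 16 = -74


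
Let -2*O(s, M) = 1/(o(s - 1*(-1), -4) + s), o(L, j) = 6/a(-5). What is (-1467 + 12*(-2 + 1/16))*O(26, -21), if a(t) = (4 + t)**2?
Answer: 5961/256 ≈ 23.285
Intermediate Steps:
o(L, j) = 6 (o(L, j) = 6/((4 - 5)**2) = 6/((-1)**2) = 6/1 = 6*1 = 6)
O(s, M) = -1/(2*(6 + s))
(-1467 + 12*(-2 + 1/16))*O(26, -21) = (-1467 + 12*(-2 + 1/16))*(-1/(12 + 2*26)) = (-1467 + 12*(-2 + 1/16))*(-1/(12 + 52)) = (-1467 + 12*(-31/16))*(-1/64) = (-1467 - 93/4)*(-1*1/64) = -5961/4*(-1/64) = 5961/256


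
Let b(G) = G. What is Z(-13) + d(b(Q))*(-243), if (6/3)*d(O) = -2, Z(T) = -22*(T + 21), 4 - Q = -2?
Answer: 67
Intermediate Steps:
Q = 6 (Q = 4 - 1*(-2) = 4 + 2 = 6)
Z(T) = -462 - 22*T (Z(T) = -22*(21 + T) = -462 - 22*T)
d(O) = -1 (d(O) = (½)*(-2) = -1)
Z(-13) + d(b(Q))*(-243) = (-462 - 22*(-13)) - 1*(-243) = (-462 + 286) + 243 = -176 + 243 = 67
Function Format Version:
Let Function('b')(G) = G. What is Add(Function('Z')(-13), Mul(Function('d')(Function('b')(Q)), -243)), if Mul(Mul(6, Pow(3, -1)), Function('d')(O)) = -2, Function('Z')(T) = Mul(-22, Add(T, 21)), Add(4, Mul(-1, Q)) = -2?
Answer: 67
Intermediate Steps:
Q = 6 (Q = Add(4, Mul(-1, -2)) = Add(4, 2) = 6)
Function('Z')(T) = Add(-462, Mul(-22, T)) (Function('Z')(T) = Mul(-22, Add(21, T)) = Add(-462, Mul(-22, T)))
Function('d')(O) = -1 (Function('d')(O) = Mul(Rational(1, 2), -2) = -1)
Add(Function('Z')(-13), Mul(Function('d')(Function('b')(Q)), -243)) = Add(Add(-462, Mul(-22, -13)), Mul(-1, -243)) = Add(Add(-462, 286), 243) = Add(-176, 243) = 67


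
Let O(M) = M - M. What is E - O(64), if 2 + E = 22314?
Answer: 22312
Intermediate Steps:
E = 22312 (E = -2 + 22314 = 22312)
O(M) = 0
E - O(64) = 22312 - 1*0 = 22312 + 0 = 22312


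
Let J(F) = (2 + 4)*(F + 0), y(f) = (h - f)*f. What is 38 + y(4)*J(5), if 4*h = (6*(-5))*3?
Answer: -3142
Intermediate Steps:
h = -45/2 (h = ((6*(-5))*3)/4 = (-30*3)/4 = (1/4)*(-90) = -45/2 ≈ -22.500)
y(f) = f*(-45/2 - f) (y(f) = (-45/2 - f)*f = f*(-45/2 - f))
J(F) = 6*F
38 + y(4)*J(5) = 38 + (-1/2*4*(45 + 2*4))*(6*5) = 38 - 1/2*4*(45 + 8)*30 = 38 - 1/2*4*53*30 = 38 - 106*30 = 38 - 3180 = -3142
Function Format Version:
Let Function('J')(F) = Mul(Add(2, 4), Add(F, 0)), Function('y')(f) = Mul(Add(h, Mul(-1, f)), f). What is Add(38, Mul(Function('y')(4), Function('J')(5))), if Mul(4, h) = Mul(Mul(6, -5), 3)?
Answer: -3142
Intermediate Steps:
h = Rational(-45, 2) (h = Mul(Rational(1, 4), Mul(Mul(6, -5), 3)) = Mul(Rational(1, 4), Mul(-30, 3)) = Mul(Rational(1, 4), -90) = Rational(-45, 2) ≈ -22.500)
Function('y')(f) = Mul(f, Add(Rational(-45, 2), Mul(-1, f))) (Function('y')(f) = Mul(Add(Rational(-45, 2), Mul(-1, f)), f) = Mul(f, Add(Rational(-45, 2), Mul(-1, f))))
Function('J')(F) = Mul(6, F)
Add(38, Mul(Function('y')(4), Function('J')(5))) = Add(38, Mul(Mul(Rational(-1, 2), 4, Add(45, Mul(2, 4))), Mul(6, 5))) = Add(38, Mul(Mul(Rational(-1, 2), 4, Add(45, 8)), 30)) = Add(38, Mul(Mul(Rational(-1, 2), 4, 53), 30)) = Add(38, Mul(-106, 30)) = Add(38, -3180) = -3142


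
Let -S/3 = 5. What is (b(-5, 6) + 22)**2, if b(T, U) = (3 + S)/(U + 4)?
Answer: 10816/25 ≈ 432.64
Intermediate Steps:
S = -15 (S = -3*5 = -15)
b(T, U) = -12/(4 + U) (b(T, U) = (3 - 15)/(U + 4) = -12/(4 + U))
(b(-5, 6) + 22)**2 = (-12/(4 + 6) + 22)**2 = (-12/10 + 22)**2 = (-12*1/10 + 22)**2 = (-6/5 + 22)**2 = (104/5)**2 = 10816/25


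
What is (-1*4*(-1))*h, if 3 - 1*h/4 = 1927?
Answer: -30784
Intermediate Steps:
h = -7696 (h = 12 - 4*1927 = 12 - 7708 = -7696)
(-1*4*(-1))*h = (-1*4*(-1))*(-7696) = -4*(-1)*(-7696) = 4*(-7696) = -30784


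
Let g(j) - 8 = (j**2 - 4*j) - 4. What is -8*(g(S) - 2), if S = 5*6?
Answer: -6256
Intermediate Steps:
S = 30
g(j) = 4 + j**2 - 4*j (g(j) = 8 + ((j**2 - 4*j) - 4) = 8 + (-4 + j**2 - 4*j) = 4 + j**2 - 4*j)
-8*(g(S) - 2) = -8*((4 + 30**2 - 4*30) - 2) = -8*((4 + 900 - 120) - 2) = -8*(784 - 2) = -8*782 = -6256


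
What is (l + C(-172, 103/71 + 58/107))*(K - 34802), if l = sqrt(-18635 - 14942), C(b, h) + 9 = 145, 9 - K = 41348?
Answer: -10355176 - 76141*I*sqrt(33577) ≈ -1.0355e+7 - 1.3952e+7*I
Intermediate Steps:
K = -41339 (K = 9 - 1*41348 = 9 - 41348 = -41339)
C(b, h) = 136 (C(b, h) = -9 + 145 = 136)
l = I*sqrt(33577) (l = sqrt(-33577) = I*sqrt(33577) ≈ 183.24*I)
(l + C(-172, 103/71 + 58/107))*(K - 34802) = (I*sqrt(33577) + 136)*(-41339 - 34802) = (136 + I*sqrt(33577))*(-76141) = -10355176 - 76141*I*sqrt(33577)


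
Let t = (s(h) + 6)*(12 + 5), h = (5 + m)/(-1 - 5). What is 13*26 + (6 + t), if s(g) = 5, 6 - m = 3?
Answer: 531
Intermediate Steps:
m = 3 (m = 6 - 1*3 = 6 - 3 = 3)
h = -4/3 (h = (5 + 3)/(-1 - 5) = 8/(-6) = 8*(-⅙) = -4/3 ≈ -1.3333)
t = 187 (t = (5 + 6)*(12 + 5) = 11*17 = 187)
13*26 + (6 + t) = 13*26 + (6 + 187) = 338 + 193 = 531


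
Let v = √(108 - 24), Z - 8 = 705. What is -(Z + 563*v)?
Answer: -713 - 1126*√21 ≈ -5873.0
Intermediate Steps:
Z = 713 (Z = 8 + 705 = 713)
v = 2*√21 (v = √84 = 2*√21 ≈ 9.1651)
-(Z + 563*v) = -(713 + 563*(2*√21)) = -(713 + 1126*√21) = -713 - 1126*√21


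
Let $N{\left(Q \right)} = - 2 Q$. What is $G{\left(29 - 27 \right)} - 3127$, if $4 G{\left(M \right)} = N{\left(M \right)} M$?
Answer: $-3129$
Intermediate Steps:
$G{\left(M \right)} = - \frac{M^{2}}{2}$ ($G{\left(M \right)} = \frac{- 2 M M}{4} = \frac{\left(-2\right) M^{2}}{4} = - \frac{M^{2}}{2}$)
$G{\left(29 - 27 \right)} - 3127 = - \frac{\left(29 - 27\right)^{2}}{2} - 3127 = - \frac{2^{2}}{2} - 3127 = \left(- \frac{1}{2}\right) 4 - 3127 = -2 - 3127 = -3129$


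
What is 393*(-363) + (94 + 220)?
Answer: -142345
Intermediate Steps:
393*(-363) + (94 + 220) = -142659 + 314 = -142345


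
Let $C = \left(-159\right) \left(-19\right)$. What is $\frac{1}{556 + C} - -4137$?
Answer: $\frac{14798050}{3577} \approx 4137.0$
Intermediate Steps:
$C = 3021$
$\frac{1}{556 + C} - -4137 = \frac{1}{556 + 3021} - -4137 = \frac{1}{3577} + 4137 = \frac{14798050}{3577}$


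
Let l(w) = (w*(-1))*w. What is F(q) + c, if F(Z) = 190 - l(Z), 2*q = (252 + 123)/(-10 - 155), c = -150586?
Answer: -72791039/484 ≈ -1.5039e+5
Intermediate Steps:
q = -25/22 (q = ((252 + 123)/(-10 - 155))/2 = (375/(-165))/2 = (375*(-1/165))/2 = (1/2)*(-25/11) = -25/22 ≈ -1.1364)
l(w) = -w**2 (l(w) = (-w)*w = -w**2)
F(Z) = 190 + Z**2 (F(Z) = 190 - (-1)*Z**2 = 190 + Z**2)
F(q) + c = (190 + (-25/22)**2) - 150586 = (190 + 625/484) - 150586 = 92585/484 - 150586 = -72791039/484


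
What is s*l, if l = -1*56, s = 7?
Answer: -392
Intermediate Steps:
l = -56
s*l = 7*(-56) = -392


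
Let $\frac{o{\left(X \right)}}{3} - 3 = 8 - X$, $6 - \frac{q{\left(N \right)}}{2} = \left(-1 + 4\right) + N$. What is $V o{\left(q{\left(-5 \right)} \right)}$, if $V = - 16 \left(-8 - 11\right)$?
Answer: $-4560$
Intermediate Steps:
$q{\left(N \right)} = 6 - 2 N$ ($q{\left(N \right)} = 12 - 2 \left(\left(-1 + 4\right) + N\right) = 12 - 2 \left(3 + N\right) = 12 - \left(6 + 2 N\right) = 6 - 2 N$)
$V = 304$ ($V = \left(-16\right) \left(-19\right) = 304$)
$o{\left(X \right)} = 33 - 3 X$ ($o{\left(X \right)} = 9 + 3 \left(8 - X\right) = 9 - \left(-24 + 3 X\right) = 33 - 3 X$)
$V o{\left(q{\left(-5 \right)} \right)} = 304 \left(33 - 3 \left(6 - -10\right)\right) = 304 \left(33 - 3 \left(6 + 10\right)\right) = 304 \left(33 - 48\right) = 304 \left(-15\right) = -4560$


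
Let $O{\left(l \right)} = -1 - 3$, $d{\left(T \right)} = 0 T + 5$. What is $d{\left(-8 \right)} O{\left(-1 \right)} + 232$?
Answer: $212$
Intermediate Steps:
$d{\left(T \right)} = 5$ ($d{\left(T \right)} = 0 + 5 = 5$)
$O{\left(l \right)} = -4$ ($O{\left(l \right)} = -1 - 3 = -4$)
$d{\left(-8 \right)} O{\left(-1 \right)} + 232 = 5 \left(-4\right) + 232 = -20 + 232 = 212$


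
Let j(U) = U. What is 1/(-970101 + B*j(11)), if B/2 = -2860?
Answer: -1/1033021 ≈ -9.6804e-7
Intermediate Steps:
B = -5720 (B = 2*(-2860) = -5720)
1/(-970101 + B*j(11)) = 1/(-970101 - 5720*11) = 1/(-970101 - 62920) = 1/(-1033021) = -1/1033021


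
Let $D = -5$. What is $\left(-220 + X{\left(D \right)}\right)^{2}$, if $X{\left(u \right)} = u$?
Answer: $50625$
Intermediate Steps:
$\left(-220 + X{\left(D \right)}\right)^{2} = \left(-220 - 5\right)^{2} = \left(-225\right)^{2} = 50625$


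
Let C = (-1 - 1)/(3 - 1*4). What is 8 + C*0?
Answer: 8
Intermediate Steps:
C = 2 (C = -2/(3 - 4) = -2/(-1) = -2*(-1) = 2)
8 + C*0 = 8 + 2*0 = 8 + 0 = 8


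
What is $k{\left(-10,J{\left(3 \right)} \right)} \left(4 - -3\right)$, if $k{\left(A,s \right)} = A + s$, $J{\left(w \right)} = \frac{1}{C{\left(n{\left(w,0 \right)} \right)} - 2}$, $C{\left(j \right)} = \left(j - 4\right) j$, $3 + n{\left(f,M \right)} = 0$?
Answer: $- \frac{1323}{19} \approx -69.632$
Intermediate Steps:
$n{\left(f,M \right)} = -3$ ($n{\left(f,M \right)} = -3 + 0 = -3$)
$C{\left(j \right)} = j \left(-4 + j\right)$ ($C{\left(j \right)} = \left(-4 + j\right) j = j \left(-4 + j\right)$)
$J{\left(w \right)} = \frac{1}{19}$ ($J{\left(w \right)} = \frac{1}{- 3 \left(-4 - 3\right) - 2} = \frac{1}{\left(-3\right) \left(-7\right) - 2} = \frac{1}{21 - 2} = \frac{1}{19}$)
$k{\left(-10,J{\left(3 \right)} \right)} \left(4 - -3\right) = \left(-10 + \frac{1}{19}\right) \left(4 - -3\right) = - \frac{189 \left(4 + 3\right)}{19} = \left(- \frac{189}{19}\right) 7 = - \frac{1323}{19}$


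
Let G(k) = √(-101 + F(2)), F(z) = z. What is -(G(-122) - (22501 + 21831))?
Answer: 44332 - 3*I*√11 ≈ 44332.0 - 9.9499*I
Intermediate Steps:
G(k) = 3*I*√11 (G(k) = √(-101 + 2) = √(-99) = 3*I*√11)
-(G(-122) - (22501 + 21831)) = -(3*I*√11 - (22501 + 21831)) = -(3*I*√11 - 1*44332) = -(3*I*√11 - 44332) = -(-44332 + 3*I*√11) = 44332 - 3*I*√11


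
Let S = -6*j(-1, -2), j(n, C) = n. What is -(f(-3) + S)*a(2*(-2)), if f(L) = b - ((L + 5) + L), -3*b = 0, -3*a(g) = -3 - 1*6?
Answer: -21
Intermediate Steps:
a(g) = 3 (a(g) = -(-3 - 1*6)/3 = -(-3 - 6)/3 = -⅓*(-9) = 3)
S = 6 (S = -6*(-1) = 6)
b = 0 (b = -⅓*0 = 0)
f(L) = -5 - 2*L (f(L) = 0 - ((L + 5) + L) = 0 - ((5 + L) + L) = 0 - (5 + 2*L) = 0 + (-5 - 2*L) = -5 - 2*L)
-(f(-3) + S)*a(2*(-2)) = -((-5 - 2*(-3)) + 6)*3 = -((-5 + 6) + 6)*3 = -(1 + 6)*3 = -7*3 = -1*21 = -21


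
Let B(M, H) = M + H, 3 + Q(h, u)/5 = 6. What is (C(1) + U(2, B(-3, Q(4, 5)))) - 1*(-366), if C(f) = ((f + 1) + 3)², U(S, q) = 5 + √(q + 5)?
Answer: 396 + √17 ≈ 400.12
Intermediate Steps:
Q(h, u) = 15 (Q(h, u) = -15 + 5*6 = -15 + 30 = 15)
B(M, H) = H + M
U(S, q) = 5 + √(5 + q)
C(f) = (4 + f)² (C(f) = ((1 + f) + 3)² = (4 + f)²)
(C(1) + U(2, B(-3, Q(4, 5)))) - 1*(-366) = ((4 + 1)² + (5 + √(5 + (15 - 3)))) - 1*(-366) = (5² + (5 + √(5 + 12))) + 366 = (25 + (5 + √17)) + 366 = (30 + √17) + 366 = 396 + √17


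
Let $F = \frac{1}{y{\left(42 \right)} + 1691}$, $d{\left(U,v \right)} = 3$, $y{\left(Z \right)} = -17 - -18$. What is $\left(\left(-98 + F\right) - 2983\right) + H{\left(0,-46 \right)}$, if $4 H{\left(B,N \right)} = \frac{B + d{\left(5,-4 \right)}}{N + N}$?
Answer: $- \frac{479601961}{155664} \approx -3081.0$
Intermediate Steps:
$y{\left(Z \right)} = 1$ ($y{\left(Z \right)} = -17 + 18 = 1$)
$H{\left(B,N \right)} = \frac{3 + B}{8 N}$ ($H{\left(B,N \right)} = \frac{\left(B + 3\right) \frac{1}{N + N}}{4} = \frac{\left(3 + B\right) \frac{1}{2 N}}{4} = \frac{\frac{1}{2} \frac{1}{N} \left(3 + B\right)}{4} = \frac{3 + B}{8 N}$)
$F = \frac{1}{1692}$ ($F = \frac{1}{1 + 1691} = \frac{1}{1692} \approx 0.00059102$)
$\left(\left(-98 + F\right) - 2983\right) + H{\left(0,-46 \right)} = \left(\left(-98 + \frac{1}{1692}\right) - 2983\right) + \frac{3 + 0}{8 \left(-46\right)} = \left(- \frac{165815}{1692} - 2983\right) + \frac{1}{8} \left(- \frac{1}{46}\right) 3 = - \frac{5213051}{1692} - \frac{3}{368} = - \frac{479601961}{155664}$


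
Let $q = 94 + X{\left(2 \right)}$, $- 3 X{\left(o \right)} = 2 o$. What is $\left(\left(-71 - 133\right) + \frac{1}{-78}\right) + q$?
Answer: $- \frac{2895}{26} \approx -111.35$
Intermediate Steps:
$X{\left(o \right)} = - \frac{2 o}{3}$
$q = \frac{278}{3}$ ($q = 94 - \frac{4}{3} = \frac{278}{3} \approx 92.667$)
$\left(\left(-71 - 133\right) + \frac{1}{-78}\right) + q = \left(\left(-71 - 133\right) + \frac{1}{-78}\right) + \frac{278}{3} = \left(-204 - \frac{1}{78}\right) + \frac{278}{3} = - \frac{15913}{78} + \frac{278}{3} = - \frac{2895}{26}$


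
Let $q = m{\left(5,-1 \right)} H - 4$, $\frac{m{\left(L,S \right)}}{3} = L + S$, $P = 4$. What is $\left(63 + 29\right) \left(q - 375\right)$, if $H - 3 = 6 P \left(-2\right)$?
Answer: $-84548$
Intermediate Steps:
$m{\left(L,S \right)} = 3 L + 3 S$ ($m{\left(L,S \right)} = 3 \left(L + S\right) = 3 L + 3 S$)
$H = -45$ ($H = 3 + 6 \cdot 4 \left(-2\right) = 3 + 24 \left(-2\right) = 3 - 48 = -45$)
$q = -544$ ($q = \left(3 \cdot 5 + 3 \left(-1\right)\right) \left(-45\right) - 4 = \left(15 - 3\right) \left(-45\right) - 4 = 12 \left(-45\right) - 4 = -540 - 4 = -544$)
$\left(63 + 29\right) \left(q - 375\right) = \left(63 + 29\right) \left(-544 - 375\right) = 92 \left(-919\right) = -84548$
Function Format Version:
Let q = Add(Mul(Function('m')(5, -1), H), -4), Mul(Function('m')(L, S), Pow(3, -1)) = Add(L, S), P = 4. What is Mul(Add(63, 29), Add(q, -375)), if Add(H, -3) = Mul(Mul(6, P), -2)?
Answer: -84548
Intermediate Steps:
Function('m')(L, S) = Add(Mul(3, L), Mul(3, S)) (Function('m')(L, S) = Mul(3, Add(L, S)) = Add(Mul(3, L), Mul(3, S)))
H = -45 (H = Add(3, Mul(Mul(6, 4), -2)) = Add(3, Mul(24, -2)) = Add(3, -48) = -45)
q = -544 (q = Add(Mul(Add(Mul(3, 5), Mul(3, -1)), -45), -4) = Add(Mul(Add(15, -3), -45), -4) = Add(Mul(12, -45), -4) = Add(-540, -4) = -544)
Mul(Add(63, 29), Add(q, -375)) = Mul(Add(63, 29), Add(-544, -375)) = Mul(92, -919) = -84548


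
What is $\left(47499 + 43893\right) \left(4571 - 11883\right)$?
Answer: $-668258304$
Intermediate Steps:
$\left(47499 + 43893\right) \left(4571 - 11883\right) = 91392 \left(-7312\right) = -668258304$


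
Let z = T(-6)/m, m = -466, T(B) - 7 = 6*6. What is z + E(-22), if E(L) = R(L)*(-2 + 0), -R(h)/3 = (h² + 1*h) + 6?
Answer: 1308485/466 ≈ 2807.9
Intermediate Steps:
T(B) = 43 (T(B) = 7 + 6*6 = 7 + 36 = 43)
R(h) = -18 - 3*h - 3*h² (R(h) = -3*((h² + 1*h) + 6) = -3*((h² + h) + 6) = -3*((h + h²) + 6) = -3*(6 + h + h²) = -18 - 3*h - 3*h²)
E(L) = 36 + 6*L + 6*L² (E(L) = (-18 - 3*L - 3*L²)*(-2 + 0) = (-18 - 3*L - 3*L²)*(-2) = 36 + 6*L + 6*L²)
z = -43/466 (z = 43/(-466) = 43*(-1/466) = -43/466 ≈ -0.092275)
z + E(-22) = -43/466 + (36 + 6*(-22) + 6*(-22)²) = -43/466 + (36 - 132 + 6*484) = -43/466 + (36 - 132 + 2904) = -43/466 + 2808 = 1308485/466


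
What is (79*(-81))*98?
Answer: -627102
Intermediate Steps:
(79*(-81))*98 = -6399*98 = -627102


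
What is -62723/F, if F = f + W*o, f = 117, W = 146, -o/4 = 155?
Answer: 62723/90403 ≈ 0.69382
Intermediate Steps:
o = -620 (o = -4*155 = -620)
F = -90403 (F = 117 + 146*(-620) = 117 - 90520 = -90403)
-62723/F = -62723/(-90403) = -62723*(-1/90403) = 62723/90403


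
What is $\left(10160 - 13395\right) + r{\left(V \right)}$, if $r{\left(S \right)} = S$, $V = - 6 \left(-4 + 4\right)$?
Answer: $-3235$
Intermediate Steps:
$V = 0$ ($V = \left(-6\right) 0 = 0$)
$\left(10160 - 13395\right) + r{\left(V \right)} = \left(10160 - 13395\right) + 0 = -3235 + 0 = -3235$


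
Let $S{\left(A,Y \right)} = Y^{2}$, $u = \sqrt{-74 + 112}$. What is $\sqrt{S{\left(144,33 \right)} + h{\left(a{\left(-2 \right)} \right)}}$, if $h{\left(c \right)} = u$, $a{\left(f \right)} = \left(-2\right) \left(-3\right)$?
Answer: $\sqrt{1089 + \sqrt{38}} \approx 33.093$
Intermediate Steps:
$a{\left(f \right)} = 6$
$u = \sqrt{38} \approx 6.1644$
$h{\left(c \right)} = \sqrt{38}$
$\sqrt{S{\left(144,33 \right)} + h{\left(a{\left(-2 \right)} \right)}} = \sqrt{33^{2} + \sqrt{38}} = \sqrt{1089 + \sqrt{38}}$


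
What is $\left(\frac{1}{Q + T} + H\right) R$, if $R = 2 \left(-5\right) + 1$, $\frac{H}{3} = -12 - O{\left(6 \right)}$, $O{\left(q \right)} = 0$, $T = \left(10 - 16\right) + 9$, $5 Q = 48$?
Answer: $\frac{2263}{7} \approx 323.29$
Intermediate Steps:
$Q = \frac{48}{5}$ ($Q = \frac{1}{5} \cdot 48 = \frac{48}{5} \approx 9.6$)
$T = 3$ ($T = -6 + 9 = 3$)
$H = -36$ ($H = 3 \left(-12 - 0\right) = 3 \left(-12 + 0\right) = 3 \left(-12\right) = -36$)
$R = -9$ ($R = -10 + 1 = -9$)
$\left(\frac{1}{Q + T} + H\right) R = \left(\frac{1}{\frac{48}{5} + 3} - 36\right) \left(-9\right) = \left(\frac{1}{\frac{63}{5}} - 36\right) \left(-9\right) = \left(\frac{5}{63} - 36\right) \left(-9\right) = \left(- \frac{2263}{63}\right) \left(-9\right) = \frac{2263}{7}$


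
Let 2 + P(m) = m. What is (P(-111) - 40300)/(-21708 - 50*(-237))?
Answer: 13471/3286 ≈ 4.0995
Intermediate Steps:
P(m) = -2 + m
(P(-111) - 40300)/(-21708 - 50*(-237)) = ((-2 - 111) - 40300)/(-21708 - 50*(-237)) = (-113 - 40300)/(-21708 + 11850) = -40413/(-9858) = -40413*(-1/9858) = 13471/3286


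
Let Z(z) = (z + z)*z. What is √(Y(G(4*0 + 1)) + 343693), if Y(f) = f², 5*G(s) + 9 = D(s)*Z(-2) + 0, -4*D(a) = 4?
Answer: √8592614/5 ≈ 586.26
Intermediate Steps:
Z(z) = 2*z² (Z(z) = (2*z)*z = 2*z²)
D(a) = -1 (D(a) = -¼*4 = -1)
G(s) = -17/5 (G(s) = -9/5 + (-2*(-2)² + 0)/5 = -9/5 + (-2*4 + 0)/5 = -9/5 + (-1*8 + 0)/5 = -9/5 + (-8 + 0)/5 = -9/5 + (⅕)*(-8) = -9/5 - 8/5 = -17/5)
√(Y(G(4*0 + 1)) + 343693) = √((-17/5)² + 343693) = √(289/25 + 343693) = √(8592614/25) = √8592614/5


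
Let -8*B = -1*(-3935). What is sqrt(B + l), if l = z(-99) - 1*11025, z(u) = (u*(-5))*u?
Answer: 5*I*sqrt(38734)/4 ≈ 246.01*I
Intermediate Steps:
B = -3935/8 (B = -(-1)*(-3935)/8 = -1/8*3935 = -3935/8 ≈ -491.88)
z(u) = -5*u**2 (z(u) = (-5*u)*u = -5*u**2)
l = -60030 (l = -5*(-99)**2 - 1*11025 = -5*9801 - 11025 = -49005 - 11025 = -60030)
sqrt(B + l) = sqrt(-3935/8 - 60030) = sqrt(-484175/8) = 5*I*sqrt(38734)/4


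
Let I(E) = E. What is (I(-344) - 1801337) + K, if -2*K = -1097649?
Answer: -2505713/2 ≈ -1.2529e+6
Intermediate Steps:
K = 1097649/2 (K = -1/2*(-1097649) = 1097649/2 ≈ 5.4882e+5)
(I(-344) - 1801337) + K = (-344 - 1801337) + 1097649/2 = -1801681 + 1097649/2 = -2505713/2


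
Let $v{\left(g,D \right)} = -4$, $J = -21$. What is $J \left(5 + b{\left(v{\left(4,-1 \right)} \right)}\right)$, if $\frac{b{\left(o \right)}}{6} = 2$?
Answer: $-357$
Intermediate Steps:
$b{\left(o \right)} = 12$ ($b{\left(o \right)} = 6 \cdot 2 = 12$)
$J \left(5 + b{\left(v{\left(4,-1 \right)} \right)}\right) = - 21 \left(5 + 12\right) = \left(-21\right) 17 = -357$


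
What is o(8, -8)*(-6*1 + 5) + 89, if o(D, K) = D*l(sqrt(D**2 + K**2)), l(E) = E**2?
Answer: -935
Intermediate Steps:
o(D, K) = D*(D**2 + K**2) (o(D, K) = D*(sqrt(D**2 + K**2))**2 = D*(D**2 + K**2))
o(8, -8)*(-6*1 + 5) + 89 = (8*(8**2 + (-8)**2))*(-6*1 + 5) + 89 = (8*(64 + 64))*(-6 + 5) + 89 = (8*128)*(-1) + 89 = 1024*(-1) + 89 = -1024 + 89 = -935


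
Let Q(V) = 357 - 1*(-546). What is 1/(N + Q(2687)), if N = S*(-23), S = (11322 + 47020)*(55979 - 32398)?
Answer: -1/31642541243 ≈ -3.1603e-11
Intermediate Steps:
Q(V) = 903 (Q(V) = 357 + 546 = 903)
S = 1375762702 (S = 58342*23581 = 1375762702)
N = -31642542146 (N = 1375762702*(-23) = -31642542146)
1/(N + Q(2687)) = 1/(-31642542146 + 903) = 1/(-31642541243) = -1/31642541243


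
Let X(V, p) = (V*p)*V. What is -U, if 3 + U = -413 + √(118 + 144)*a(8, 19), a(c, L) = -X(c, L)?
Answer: 416 + 1216*√262 ≈ 20099.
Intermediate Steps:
X(V, p) = p*V²
a(c, L) = -L*c²
U = -416 - 1216*√262 (U = -3 + (-413 + √(118 + 144)*(-1*19*8²)) = -3 + (-413 + √262*(-1*19*64)) = -3 + (-413 + √262*(-1216)) = -3 + (-413 - 1216*√262) = -416 - 1216*√262 ≈ -20099.)
-U = -(-416 - 1216*√262) = 416 + 1216*√262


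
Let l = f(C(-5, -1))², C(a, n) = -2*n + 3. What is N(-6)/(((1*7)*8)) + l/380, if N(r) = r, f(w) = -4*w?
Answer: 503/532 ≈ 0.94549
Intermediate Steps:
C(a, n) = 3 - 2*n
l = 400 (l = (-4*(3 - 2*(-1)))² = (-4*(3 + 2))² = (-4*5)² = (-20)² = 400)
N(-6)/(((1*7)*8)) + l/380 = -6/((1*7)*8) + 400/380 = -6/(7*8) + 400*(1/380) = -6/56 + 20/19 = -6*1/56 + 20/19 = -3/28 + 20/19 = 503/532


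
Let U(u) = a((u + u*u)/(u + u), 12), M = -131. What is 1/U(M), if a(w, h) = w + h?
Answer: -1/53 ≈ -0.018868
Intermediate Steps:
a(w, h) = h + w
U(u) = 12 + (u + u²)/(2*u) (U(u) = 12 + (u + u*u)/(u + u) = 12 + (u + u²)/((2*u)) = 12 + (u + u²)*(1/(2*u)) = 12 + (u + u²)/(2*u))
1/U(M) = 1/(25/2 + (½)*(-131)) = 1/(25/2 - 131/2) = 1/(-53) = -1/53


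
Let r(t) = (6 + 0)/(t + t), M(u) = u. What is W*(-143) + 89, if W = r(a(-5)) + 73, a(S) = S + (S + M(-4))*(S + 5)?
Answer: -51321/5 ≈ -10264.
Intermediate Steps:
a(S) = S + (-4 + S)*(5 + S) (a(S) = S + (S - 4)*(S + 5) = S + (-4 + S)*(5 + S))
r(t) = 3/t (r(t) = 6/((2*t)) = 6*(1/(2*t)) = 3/t)
W = 362/5 (W = 3/(-20 + (-5)**2 + 2*(-5)) + 73 = 3/(-20 + 25 - 10) + 73 = 3/(-5) + 73 = 3*(-1/5) + 73 = -3/5 + 73 = 362/5 ≈ 72.400)
W*(-143) + 89 = (362/5)*(-143) + 89 = -51766/5 + 89 = -51321/5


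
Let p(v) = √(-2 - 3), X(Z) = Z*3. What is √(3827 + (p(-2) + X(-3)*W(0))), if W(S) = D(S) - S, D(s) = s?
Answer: √(3827 + I*√5) ≈ 61.863 + 0.0181*I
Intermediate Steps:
X(Z) = 3*Z
p(v) = I*√5 (p(v) = √(-5) = I*√5)
W(S) = 0 (W(S) = S - S = 0)
√(3827 + (p(-2) + X(-3)*W(0))) = √(3827 + (I*√5 + (3*(-3))*0)) = √(3827 + (I*√5 - 9*0)) = √(3827 + (I*√5 + 0)) = √(3827 + I*√5)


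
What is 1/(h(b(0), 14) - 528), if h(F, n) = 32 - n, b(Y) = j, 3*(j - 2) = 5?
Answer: -1/510 ≈ -0.0019608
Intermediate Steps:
j = 11/3 (j = 2 + (1/3)*5 = 2 + 5/3 = 11/3 ≈ 3.6667)
b(Y) = 11/3
1/(h(b(0), 14) - 528) = 1/((32 - 1*14) - 528) = 1/((32 - 14) - 528) = 1/(18 - 528) = 1/(-510) = -1/510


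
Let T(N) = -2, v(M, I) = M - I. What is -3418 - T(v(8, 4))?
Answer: -3416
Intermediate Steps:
-3418 - T(v(8, 4)) = -3418 - 1*(-2) = -3418 + 2 = -3416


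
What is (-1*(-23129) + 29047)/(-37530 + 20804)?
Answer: -26088/8363 ≈ -3.1195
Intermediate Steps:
(-1*(-23129) + 29047)/(-37530 + 20804) = (23129 + 29047)/(-16726) = 52176*(-1/16726) = -26088/8363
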